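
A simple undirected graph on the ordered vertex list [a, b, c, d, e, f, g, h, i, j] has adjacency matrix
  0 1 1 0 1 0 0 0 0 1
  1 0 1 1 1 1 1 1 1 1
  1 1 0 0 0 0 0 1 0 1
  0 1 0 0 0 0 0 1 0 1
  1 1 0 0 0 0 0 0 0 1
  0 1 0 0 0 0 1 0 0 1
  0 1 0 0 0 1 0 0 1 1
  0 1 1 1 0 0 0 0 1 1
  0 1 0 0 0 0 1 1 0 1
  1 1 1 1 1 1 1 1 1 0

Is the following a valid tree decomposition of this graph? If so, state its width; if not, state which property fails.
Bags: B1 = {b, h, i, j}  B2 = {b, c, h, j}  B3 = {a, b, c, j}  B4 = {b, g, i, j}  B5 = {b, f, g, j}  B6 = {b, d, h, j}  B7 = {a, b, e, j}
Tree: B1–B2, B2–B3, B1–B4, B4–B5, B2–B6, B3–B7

Yes; width 3.

Vertex coverage: the bags together contain {a, b, c, d, e, f, g, h, i, j}, the full vertex set. Edge coverage: each edge of G has both endpoints in at least one bag. Running intersection: for every vertex, the bags containing it form a connected subtree. All three properties hold, so this is a valid tree decomposition of width max|bag| − 1 = 3, and hence tw(G) ≤ 3.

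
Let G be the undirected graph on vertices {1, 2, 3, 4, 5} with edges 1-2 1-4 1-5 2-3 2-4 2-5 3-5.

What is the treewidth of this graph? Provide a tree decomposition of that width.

Every bag has size at most 3, so the width is 3 − 1 = 2 and tw(G) ≤ 2. For the lower bound, the 3 vertices {1, 2, 4} are pairwise adjacent, and any tree decomposition puts a clique entirely inside one bag — forcing width ≥ 2. Combining the bounds, tw(G) = 2.

Treewidth 2.
One optimal decomposition is:
Bags: B1 = {2, 3, 5}  B2 = {1, 2, 5}  B3 = {1, 2, 4}
Tree: B1–B2, B2–B3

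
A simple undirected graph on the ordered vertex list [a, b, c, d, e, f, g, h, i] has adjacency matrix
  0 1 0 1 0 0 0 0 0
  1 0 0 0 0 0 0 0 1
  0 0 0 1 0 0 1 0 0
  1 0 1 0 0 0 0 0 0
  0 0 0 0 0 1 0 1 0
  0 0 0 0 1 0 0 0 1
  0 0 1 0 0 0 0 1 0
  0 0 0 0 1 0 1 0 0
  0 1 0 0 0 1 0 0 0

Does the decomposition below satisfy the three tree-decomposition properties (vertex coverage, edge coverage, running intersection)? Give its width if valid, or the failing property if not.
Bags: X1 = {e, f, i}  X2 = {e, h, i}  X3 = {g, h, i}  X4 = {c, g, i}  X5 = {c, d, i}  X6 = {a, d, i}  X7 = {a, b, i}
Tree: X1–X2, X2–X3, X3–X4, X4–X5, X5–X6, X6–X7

Yes; width 2.

Vertex coverage: the bags together contain {a, b, c, d, e, f, g, h, i}, the full vertex set. Edge coverage: each edge of G has both endpoints in at least one bag. Running intersection: for every vertex, the bags containing it form a connected subtree. All three properties hold, so this is a valid tree decomposition of width max|bag| − 1 = 2, and hence tw(G) ≤ 2.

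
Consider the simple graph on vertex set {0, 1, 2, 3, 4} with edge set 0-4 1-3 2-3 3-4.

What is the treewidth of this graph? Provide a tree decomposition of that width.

Treewidth 1.
One such decomposition:
Bags: B1 = {1, 3}  B2 = {2, 3}  B3 = {3, 4}  B4 = {0, 4}
Tree: B1–B2, B2–B3, B3–B4

The largest bag has 2 vertices, giving width 1; this decomposition certifies tw(G) ≤ 1. G has an edge, so its treewidth is at least 1. Therefore the treewidth is 1.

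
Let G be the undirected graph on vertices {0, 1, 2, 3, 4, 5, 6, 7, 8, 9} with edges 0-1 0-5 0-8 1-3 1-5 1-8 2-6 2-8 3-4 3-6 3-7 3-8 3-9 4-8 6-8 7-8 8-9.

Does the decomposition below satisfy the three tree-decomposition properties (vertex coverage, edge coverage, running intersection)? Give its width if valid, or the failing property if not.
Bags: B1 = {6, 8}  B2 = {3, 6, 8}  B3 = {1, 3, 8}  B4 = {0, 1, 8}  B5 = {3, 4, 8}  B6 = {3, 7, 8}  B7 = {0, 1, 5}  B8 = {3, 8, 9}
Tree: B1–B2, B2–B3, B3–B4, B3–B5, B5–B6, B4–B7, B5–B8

A tree decomposition must satisfy three properties: every vertex lies in some bag; for every edge, both endpoints lie together in some bag; and for every vertex, the bags containing it form a connected subtree. Here vertex 2 appears in no bag, so the decomposition is invalid.

No — vertex 2 appears in no bag.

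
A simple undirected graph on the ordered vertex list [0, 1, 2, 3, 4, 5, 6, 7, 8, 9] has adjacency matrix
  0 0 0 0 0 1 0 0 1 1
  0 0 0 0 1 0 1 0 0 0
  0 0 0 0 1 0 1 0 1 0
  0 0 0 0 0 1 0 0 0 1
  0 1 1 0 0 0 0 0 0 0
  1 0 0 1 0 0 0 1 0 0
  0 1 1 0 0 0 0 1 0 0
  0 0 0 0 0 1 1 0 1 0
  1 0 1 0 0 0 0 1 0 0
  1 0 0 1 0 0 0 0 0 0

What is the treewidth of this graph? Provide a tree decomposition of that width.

The largest bag has 3 vertices, giving width 2; this decomposition certifies tw(G) ≤ 2. The edges 4–1–6–2–4 form a cycle, so G is not a tree and its treewidth is at least 2. Combining the bounds, tw(G) = 2.

Treewidth 2.
One such decomposition:
Bags: B1 = {1, 2, 4}  B2 = {1, 2, 6}  B3 = {2, 6, 8}  B4 = {6, 7, 8}  B5 = {0, 7, 8}  B6 = {0, 5, 7}  B7 = {0, 5, 9}  B8 = {3, 5, 9}
Tree: B1–B2, B2–B3, B3–B4, B4–B5, B5–B6, B6–B7, B7–B8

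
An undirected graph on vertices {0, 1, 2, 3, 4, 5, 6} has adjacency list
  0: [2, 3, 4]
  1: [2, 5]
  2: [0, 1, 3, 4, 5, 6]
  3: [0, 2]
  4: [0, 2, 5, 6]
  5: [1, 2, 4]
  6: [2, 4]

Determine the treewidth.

A width-2 tree decomposition is:
Bags: B1 = {2, 4, 6}  B2 = {2, 4, 5}  B3 = {0, 2, 4}  B4 = {0, 2, 3}  B5 = {1, 2, 5}
Tree: B1–B2, B2–B3, B3–B4, B2–B5
Each bag holds 3 vertices, so the decomposition has width 2, which upper-bounds the treewidth. For the lower bound, the 3 vertices {1, 2, 5} are pairwise adjacent, and any tree decomposition puts a clique entirely inside one bag — forcing width ≥ 2. Therefore the treewidth is 2.

2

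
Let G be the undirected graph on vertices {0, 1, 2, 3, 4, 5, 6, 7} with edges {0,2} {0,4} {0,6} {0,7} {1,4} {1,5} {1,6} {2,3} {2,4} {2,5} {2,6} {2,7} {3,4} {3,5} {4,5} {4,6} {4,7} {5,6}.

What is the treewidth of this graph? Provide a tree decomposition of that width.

Every bag has size at most 4, so the width is 4 − 1 = 3 and tw(G) ≤ 3. Conversely, {1, 4, 5, 6} is a clique of size 4, and the vertices of any clique must share a bag in every tree decomposition; so some bag has ≥ 4 vertices and tw(G) ≥ 3. Therefore the treewidth is 3.

Treewidth 3.
One optimal decomposition is:
Bags: B1 = {2, 4, 5, 6}  B2 = {2, 3, 4, 5}  B3 = {0, 2, 4, 6}  B4 = {0, 2, 4, 7}  B5 = {1, 4, 5, 6}
Tree: B1–B2, B1–B3, B3–B4, B1–B5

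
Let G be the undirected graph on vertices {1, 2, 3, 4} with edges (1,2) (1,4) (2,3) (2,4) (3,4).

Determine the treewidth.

2

A width-2 tree decomposition is:
Bags: B1 = {1, 2, 4}  B2 = {2, 3, 4}
Tree: B1–B2
Each bag holds 3 vertices, so the decomposition has width 2, which upper-bounds the treewidth. Conversely, {1, 2, 4} is a clique of size 3, and the vertices of any clique must share a bag in every tree decomposition; so some bag has ≥ 3 vertices and tw(G) ≥ 2. Therefore the treewidth is 2.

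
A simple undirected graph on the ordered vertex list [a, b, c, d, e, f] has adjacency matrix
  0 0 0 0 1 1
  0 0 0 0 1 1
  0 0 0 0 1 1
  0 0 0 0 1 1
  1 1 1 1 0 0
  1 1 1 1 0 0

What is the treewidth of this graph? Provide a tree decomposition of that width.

Each bag holds 3 vertices, so the decomposition has width 2, which upper-bounds the treewidth. For the lower bound, G contains the cycle c–f–d–e–c, so G is not a forest; only forests have treewidth ≤ 1, hence tw(G) ≥ 2. Hence tw(G) = 2 exactly.

Treewidth 2.
One such decomposition:
Bags: B1 = {c, e, f}  B2 = {d, e, f}  B3 = {b, e, f}  B4 = {a, e, f}
Tree: B1–B2, B2–B3, B3–B4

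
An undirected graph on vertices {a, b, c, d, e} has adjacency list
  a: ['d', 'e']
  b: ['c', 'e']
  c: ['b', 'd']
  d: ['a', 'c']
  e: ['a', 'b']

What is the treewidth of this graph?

2

A width-2 tree decomposition is:
Bags: B1 = {a, c, d}  B2 = {a, b, c}  B3 = {a, b, e}
Tree: B1–B2, B2–B3
The largest bag has 3 vertices, giving width 2; this decomposition certifies tw(G) ≤ 2. The edges a–d–c–b–e–a form a cycle, so G is not a tree and its treewidth is at least 2. The upper and lower bounds meet at 2, so that is the treewidth.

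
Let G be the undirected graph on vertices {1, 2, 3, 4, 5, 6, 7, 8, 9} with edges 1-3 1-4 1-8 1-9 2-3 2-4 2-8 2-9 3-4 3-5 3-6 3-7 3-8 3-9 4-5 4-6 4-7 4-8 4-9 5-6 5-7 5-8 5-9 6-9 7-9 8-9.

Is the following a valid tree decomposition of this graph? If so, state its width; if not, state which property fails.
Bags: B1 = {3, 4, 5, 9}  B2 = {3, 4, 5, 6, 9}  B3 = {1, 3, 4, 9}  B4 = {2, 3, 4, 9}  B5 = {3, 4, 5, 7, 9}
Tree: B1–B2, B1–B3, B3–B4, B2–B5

A tree decomposition must satisfy three properties: every vertex lies in some bag; for every edge, both endpoints lie together in some bag; and for every vertex, the bags containing it form a connected subtree. Here vertex 8 appears in no bag, so the decomposition is invalid.

No — vertex 8 appears in no bag.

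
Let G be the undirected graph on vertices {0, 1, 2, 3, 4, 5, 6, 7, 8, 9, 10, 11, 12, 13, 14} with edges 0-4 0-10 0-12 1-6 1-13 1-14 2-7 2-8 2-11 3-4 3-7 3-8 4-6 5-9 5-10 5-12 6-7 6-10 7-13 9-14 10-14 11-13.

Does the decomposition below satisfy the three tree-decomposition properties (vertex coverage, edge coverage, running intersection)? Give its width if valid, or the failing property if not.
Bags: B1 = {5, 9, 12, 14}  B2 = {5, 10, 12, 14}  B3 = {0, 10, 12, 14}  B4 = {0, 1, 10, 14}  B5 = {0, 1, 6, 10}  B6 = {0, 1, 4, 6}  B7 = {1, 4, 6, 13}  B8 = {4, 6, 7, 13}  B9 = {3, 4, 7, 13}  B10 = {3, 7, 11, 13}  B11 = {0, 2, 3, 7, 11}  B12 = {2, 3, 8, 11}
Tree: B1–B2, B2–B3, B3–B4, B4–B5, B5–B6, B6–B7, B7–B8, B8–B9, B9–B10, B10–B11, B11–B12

No — bags containing vertex 0 are not connected in the tree.

A tree decomposition must satisfy three properties: every vertex lies in some bag; for every edge, both endpoints lie together in some bag; and for every vertex, the bags containing it form a connected subtree. Here bags containing vertex 0 are not connected in the tree, so the decomposition is invalid.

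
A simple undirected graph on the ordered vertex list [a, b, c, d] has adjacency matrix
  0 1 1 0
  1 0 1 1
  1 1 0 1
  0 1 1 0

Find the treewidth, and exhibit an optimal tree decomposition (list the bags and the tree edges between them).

Treewidth 2.
Bags: B1 = {a, b, c}  B2 = {b, c, d}
Tree: B1–B2

Every bag has size at most 3, so the width is 3 − 1 = 2 and tw(G) ≤ 2. For the lower bound, the 3 vertices {b, c, d} are pairwise adjacent, and any tree decomposition puts a clique entirely inside one bag — forcing width ≥ 2. Hence tw(G) = 2 exactly.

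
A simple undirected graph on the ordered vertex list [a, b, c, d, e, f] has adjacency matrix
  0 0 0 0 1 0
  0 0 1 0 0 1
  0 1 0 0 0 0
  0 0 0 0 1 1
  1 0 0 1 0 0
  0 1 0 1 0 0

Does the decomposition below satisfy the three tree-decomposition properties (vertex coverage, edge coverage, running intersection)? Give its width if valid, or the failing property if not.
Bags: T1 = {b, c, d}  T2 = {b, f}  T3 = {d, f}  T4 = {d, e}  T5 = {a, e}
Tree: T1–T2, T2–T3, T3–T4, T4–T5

No — bags containing vertex d are not connected in the tree.

A tree decomposition must satisfy three properties: every vertex lies in some bag; for every edge, both endpoints lie together in some bag; and for every vertex, the bags containing it form a connected subtree. Here bags containing vertex d are not connected in the tree, so the decomposition is invalid.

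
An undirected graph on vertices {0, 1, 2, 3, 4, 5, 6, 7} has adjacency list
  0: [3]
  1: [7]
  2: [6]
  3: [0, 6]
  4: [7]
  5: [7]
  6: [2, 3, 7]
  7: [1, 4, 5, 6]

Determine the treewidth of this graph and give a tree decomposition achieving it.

Each bag holds 2 vertices, so the decomposition has width 1, which upper-bounds the treewidth. G has an edge, so its treewidth is at least 1. Therefore the treewidth is 1.

Treewidth 1.
Bags: B1 = {6, 7}  B2 = {2, 6}  B3 = {5, 7}  B4 = {3, 6}  B5 = {4, 7}  B6 = {0, 3}  B7 = {1, 7}
Tree: B1–B2, B1–B3, B1–B4, B1–B5, B4–B6, B1–B7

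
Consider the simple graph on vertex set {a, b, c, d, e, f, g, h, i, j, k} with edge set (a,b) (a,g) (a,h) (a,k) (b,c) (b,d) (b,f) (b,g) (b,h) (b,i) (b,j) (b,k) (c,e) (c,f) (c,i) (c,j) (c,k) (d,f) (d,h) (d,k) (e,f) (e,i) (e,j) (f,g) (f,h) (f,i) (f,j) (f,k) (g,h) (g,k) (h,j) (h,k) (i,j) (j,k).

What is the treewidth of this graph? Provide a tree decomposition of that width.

Every bag has size at most 5, so the width is 5 − 1 = 4 and tw(G) ≤ 4. Conversely, {a, b, g, h, k} is a clique of size 5, and the vertices of any clique must share a bag in every tree decomposition; so some bag has ≥ 5 vertices and tw(G) ≥ 4. Hence tw(G) = 4 exactly.

Treewidth 4.
One such decomposition:
Bags: B1 = {b, f, h, j, k}  B2 = {b, d, f, h, k}  B3 = {b, c, f, j, k}  B4 = {b, f, g, h, k}  B5 = {a, b, g, h, k}  B6 = {b, c, f, i, j}  B7 = {c, e, f, i, j}
Tree: B1–B2, B1–B3, B2–B4, B4–B5, B3–B6, B6–B7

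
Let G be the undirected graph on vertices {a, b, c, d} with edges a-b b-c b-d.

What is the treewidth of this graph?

A width-1 tree decomposition is:
Bags: B1 = {a, b}  B2 = {b, c}  B3 = {b, d}
Tree: B1–B2, B1–B3
Every bag has size at most 2, so the width is 2 − 1 = 1 and tw(G) ≤ 1. G has an edge, so its treewidth is at least 1. The upper and lower bounds meet at 1, so that is the treewidth.

1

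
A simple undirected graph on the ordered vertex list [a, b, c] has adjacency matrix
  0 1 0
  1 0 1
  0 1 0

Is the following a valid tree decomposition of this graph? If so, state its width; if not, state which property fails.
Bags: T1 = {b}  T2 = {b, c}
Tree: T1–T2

A tree decomposition must satisfy three properties: every vertex lies in some bag; for every edge, both endpoints lie together in some bag; and for every vertex, the bags containing it form a connected subtree. Here vertex a appears in no bag, so the decomposition is invalid.

No — vertex a appears in no bag.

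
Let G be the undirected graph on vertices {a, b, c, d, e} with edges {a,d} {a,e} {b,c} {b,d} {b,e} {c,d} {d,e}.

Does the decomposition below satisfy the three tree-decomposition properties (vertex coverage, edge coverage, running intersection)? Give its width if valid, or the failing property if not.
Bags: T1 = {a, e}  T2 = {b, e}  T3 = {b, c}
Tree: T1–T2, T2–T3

A tree decomposition must satisfy three properties: every vertex lies in some bag; for every edge, both endpoints lie together in some bag; and for every vertex, the bags containing it form a connected subtree. Here vertex d appears in no bag, so the decomposition is invalid.

No — vertex d appears in no bag.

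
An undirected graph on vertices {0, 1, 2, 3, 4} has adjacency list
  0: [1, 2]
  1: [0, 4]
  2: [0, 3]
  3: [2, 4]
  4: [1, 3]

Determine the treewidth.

2

A width-2 tree decomposition is:
Bags: B1 = {0, 1, 2}  B2 = {1, 2, 3}  B3 = {1, 3, 4}
Tree: B1–B2, B2–B3
The largest bag has 3 vertices, giving width 2; this decomposition certifies tw(G) ≤ 2. Since 1–0–2–3–4–1 is a cycle in G, G is not acyclic. Forests are exactly the graphs of treewidth ≤ 1, so tw(G) ≥ 2. Therefore the treewidth is 2.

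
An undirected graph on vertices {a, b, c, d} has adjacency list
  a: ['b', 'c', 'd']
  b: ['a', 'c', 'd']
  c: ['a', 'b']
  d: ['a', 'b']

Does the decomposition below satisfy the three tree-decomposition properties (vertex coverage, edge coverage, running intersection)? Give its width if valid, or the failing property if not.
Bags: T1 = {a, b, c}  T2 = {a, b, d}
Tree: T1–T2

Every vertex of G appears in some bag (union = {a, b, c, d}); every edge is covered by a bag; and for each vertex v the set of bags containing v is connected in the bag tree. The decomposition is therefore valid. The largest bag has 3 vertices, so the width is 2.

Yes; width 2.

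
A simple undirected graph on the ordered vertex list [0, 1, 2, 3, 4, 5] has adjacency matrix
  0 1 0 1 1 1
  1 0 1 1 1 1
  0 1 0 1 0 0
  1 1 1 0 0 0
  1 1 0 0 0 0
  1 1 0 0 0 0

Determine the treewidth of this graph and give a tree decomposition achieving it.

Every bag has size at most 3, so the width is 3 − 1 = 2 and tw(G) ≤ 2. On the other hand G contains the 3-clique {0, 1, 3}. A clique must lie in a single bag of any decomposition, so no decomposition can have width below 2. Hence tw(G) = 2 exactly.

Treewidth 2.
One optimal decomposition is:
Bags: B1 = {0, 1, 4}  B2 = {0, 1, 5}  B3 = {0, 1, 3}  B4 = {1, 2, 3}
Tree: B1–B2, B1–B3, B3–B4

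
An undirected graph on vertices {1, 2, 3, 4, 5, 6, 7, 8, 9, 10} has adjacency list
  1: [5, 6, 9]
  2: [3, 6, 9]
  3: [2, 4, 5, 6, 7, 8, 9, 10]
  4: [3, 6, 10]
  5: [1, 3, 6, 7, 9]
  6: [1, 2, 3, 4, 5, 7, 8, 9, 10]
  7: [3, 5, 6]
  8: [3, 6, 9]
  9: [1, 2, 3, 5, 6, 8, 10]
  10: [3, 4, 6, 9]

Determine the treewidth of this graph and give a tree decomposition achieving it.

Each bag holds 4 vertices, so the decomposition has width 3, which upper-bounds the treewidth. On the other hand G contains the 4-clique {1, 5, 6, 9}. A clique must lie in a single bag of any decomposition, so no decomposition can have width below 3. Hence tw(G) = 3 exactly.

Treewidth 3.
One optimal decomposition is:
Bags: B1 = {2, 3, 6, 9}  B2 = {3, 6, 9, 10}  B3 = {3, 4, 6, 10}  B4 = {3, 5, 6, 9}  B5 = {1, 5, 6, 9}  B6 = {3, 6, 8, 9}  B7 = {3, 5, 6, 7}
Tree: B1–B2, B2–B3, B1–B4, B4–B5, B4–B6, B4–B7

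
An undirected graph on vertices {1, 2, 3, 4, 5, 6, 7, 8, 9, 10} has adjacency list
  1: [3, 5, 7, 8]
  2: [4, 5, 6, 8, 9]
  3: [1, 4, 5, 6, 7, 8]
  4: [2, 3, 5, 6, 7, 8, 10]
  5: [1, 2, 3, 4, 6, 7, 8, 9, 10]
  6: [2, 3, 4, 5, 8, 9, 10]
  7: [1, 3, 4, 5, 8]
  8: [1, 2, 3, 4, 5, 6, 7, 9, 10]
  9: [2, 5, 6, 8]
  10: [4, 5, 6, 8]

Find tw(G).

4

A width-4 tree decomposition is:
Bags: B1 = {2, 4, 5, 6, 8}  B2 = {3, 4, 5, 6, 8}  B3 = {4, 5, 6, 8, 10}  B4 = {2, 5, 6, 8, 9}  B5 = {3, 4, 5, 7, 8}  B6 = {1, 3, 5, 7, 8}
Tree: B1–B2, B2–B3, B1–B4, B2–B5, B5–B6
The largest bag has 5 vertices, giving width 4; this decomposition certifies tw(G) ≤ 4. Conversely, {1, 3, 5, 7, 8} is a clique of size 5, and the vertices of any clique must share a bag in every tree decomposition; so some bag has ≥ 5 vertices and tw(G) ≥ 4. Hence tw(G) = 4 exactly.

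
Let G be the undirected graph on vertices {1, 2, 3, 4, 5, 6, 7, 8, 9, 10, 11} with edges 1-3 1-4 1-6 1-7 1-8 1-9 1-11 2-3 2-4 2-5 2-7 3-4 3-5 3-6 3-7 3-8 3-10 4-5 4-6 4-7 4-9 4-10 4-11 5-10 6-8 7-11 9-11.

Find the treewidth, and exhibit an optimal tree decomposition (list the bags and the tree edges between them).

Treewidth 3.
One optimal decomposition is:
Bags: B1 = {1, 3, 4, 7}  B2 = {1, 4, 7, 11}  B3 = {2, 3, 4, 7}  B4 = {1, 4, 9, 11}  B5 = {2, 3, 4, 5}  B6 = {1, 3, 4, 6}  B7 = {3, 4, 5, 10}  B8 = {1, 3, 6, 8}
Tree: B1–B2, B1–B3, B2–B4, B3–B5, B1–B6, B5–B7, B6–B8

The largest bag has 4 vertices, giving width 3; this decomposition certifies tw(G) ≤ 3. For the lower bound, the 4 vertices {1, 3, 6, 8} are pairwise adjacent, and any tree decomposition puts a clique entirely inside one bag — forcing width ≥ 3. Combining the bounds, tw(G) = 3.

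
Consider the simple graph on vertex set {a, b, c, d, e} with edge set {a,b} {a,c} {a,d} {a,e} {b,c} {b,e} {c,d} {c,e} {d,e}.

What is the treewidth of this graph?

3

A width-3 tree decomposition is:
Bags: B1 = {a, c, d, e}  B2 = {a, b, c, e}
Tree: B1–B2
The largest bag has 4 vertices, giving width 3; this decomposition certifies tw(G) ≤ 3. Conversely, {a, c, d, e} is a clique of size 4, and the vertices of any clique must share a bag in every tree decomposition; so some bag has ≥ 4 vertices and tw(G) ≥ 3. Combining the bounds, tw(G) = 3.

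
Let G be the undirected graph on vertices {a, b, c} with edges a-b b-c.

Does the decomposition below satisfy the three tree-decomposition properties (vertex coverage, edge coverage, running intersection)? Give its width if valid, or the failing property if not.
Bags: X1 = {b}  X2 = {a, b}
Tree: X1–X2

No — vertex c appears in no bag.

A tree decomposition must satisfy three properties: every vertex lies in some bag; for every edge, both endpoints lie together in some bag; and for every vertex, the bags containing it form a connected subtree. Here vertex c appears in no bag, so the decomposition is invalid.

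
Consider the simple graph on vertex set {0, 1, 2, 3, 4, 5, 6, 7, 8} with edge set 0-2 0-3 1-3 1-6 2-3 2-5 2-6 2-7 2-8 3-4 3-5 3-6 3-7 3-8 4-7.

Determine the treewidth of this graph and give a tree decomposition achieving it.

Each bag holds 3 vertices, so the decomposition has width 2, which upper-bounds the treewidth. Conversely, {1, 3, 6} is a clique of size 3, and the vertices of any clique must share a bag in every tree decomposition; so some bag has ≥ 3 vertices and tw(G) ≥ 2. Hence tw(G) = 2 exactly.

Treewidth 2.
One optimal decomposition is:
Bags: B1 = {2, 3, 6}  B2 = {2, 3, 7}  B3 = {3, 4, 7}  B4 = {2, 3, 8}  B5 = {0, 2, 3}  B6 = {2, 3, 5}  B7 = {1, 3, 6}
Tree: B1–B2, B2–B3, B1–B4, B2–B5, B5–B6, B1–B7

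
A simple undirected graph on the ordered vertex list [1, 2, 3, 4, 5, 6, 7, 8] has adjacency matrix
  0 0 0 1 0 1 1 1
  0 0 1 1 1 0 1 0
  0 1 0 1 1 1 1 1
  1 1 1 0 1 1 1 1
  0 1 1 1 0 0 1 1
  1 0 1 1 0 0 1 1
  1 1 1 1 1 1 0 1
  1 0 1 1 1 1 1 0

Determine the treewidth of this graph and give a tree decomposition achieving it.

The largest bag has 5 vertices, giving width 4; this decomposition certifies tw(G) ≤ 4. For the lower bound, the 5 vertices {1, 4, 6, 7, 8} are pairwise adjacent, and any tree decomposition puts a clique entirely inside one bag — forcing width ≥ 4. Combining the bounds, tw(G) = 4.

Treewidth 4.
One optimal decomposition is:
Bags: B1 = {2, 3, 4, 5, 7}  B2 = {3, 4, 5, 7, 8}  B3 = {3, 4, 6, 7, 8}  B4 = {1, 4, 6, 7, 8}
Tree: B1–B2, B2–B3, B3–B4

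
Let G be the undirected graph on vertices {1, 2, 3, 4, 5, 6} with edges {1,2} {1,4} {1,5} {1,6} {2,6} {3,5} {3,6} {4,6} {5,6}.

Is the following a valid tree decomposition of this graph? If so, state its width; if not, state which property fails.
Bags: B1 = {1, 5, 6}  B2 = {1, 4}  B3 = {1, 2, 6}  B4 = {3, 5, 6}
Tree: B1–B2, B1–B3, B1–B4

No — edge (6,4) lies in no bag.

A tree decomposition must satisfy three properties: every vertex lies in some bag; for every edge, both endpoints lie together in some bag; and for every vertex, the bags containing it form a connected subtree. Here edge (6,4) lies in no bag, so the decomposition is invalid.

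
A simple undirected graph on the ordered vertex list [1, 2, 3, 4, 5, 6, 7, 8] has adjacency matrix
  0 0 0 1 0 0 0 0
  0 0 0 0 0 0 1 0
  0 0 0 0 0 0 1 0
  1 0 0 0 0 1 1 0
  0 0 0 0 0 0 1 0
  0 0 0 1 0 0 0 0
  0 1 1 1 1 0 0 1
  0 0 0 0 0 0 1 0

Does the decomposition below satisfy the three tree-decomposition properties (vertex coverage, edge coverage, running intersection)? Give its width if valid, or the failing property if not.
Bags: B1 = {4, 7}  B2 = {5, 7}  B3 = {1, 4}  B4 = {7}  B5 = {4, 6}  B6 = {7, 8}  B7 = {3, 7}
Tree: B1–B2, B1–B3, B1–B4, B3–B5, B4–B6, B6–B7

A tree decomposition must satisfy three properties: every vertex lies in some bag; for every edge, both endpoints lie together in some bag; and for every vertex, the bags containing it form a connected subtree. Here vertex 2 appears in no bag, so the decomposition is invalid.

No — vertex 2 appears in no bag.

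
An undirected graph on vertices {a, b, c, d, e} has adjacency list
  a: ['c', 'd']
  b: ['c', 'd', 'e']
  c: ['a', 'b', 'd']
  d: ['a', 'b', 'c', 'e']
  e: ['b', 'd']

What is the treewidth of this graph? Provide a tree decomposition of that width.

The largest bag has 3 vertices, giving width 2; this decomposition certifies tw(G) ≤ 2. Conversely, {b, d, e} is a clique of size 3, and the vertices of any clique must share a bag in every tree decomposition; so some bag has ≥ 3 vertices and tw(G) ≥ 2. Combining the bounds, tw(G) = 2.

Treewidth 2.
Bags: B1 = {b, c, d}  B2 = {a, c, d}  B3 = {b, d, e}
Tree: B1–B2, B1–B3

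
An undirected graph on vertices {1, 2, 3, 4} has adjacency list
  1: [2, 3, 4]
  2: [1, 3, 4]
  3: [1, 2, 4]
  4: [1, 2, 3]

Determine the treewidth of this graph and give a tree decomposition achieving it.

A single bag containing all 4 vertices is trivially a valid decomposition of width 3. For the lower bound, the 4 vertices {1, 2, 3, 4} are pairwise adjacent, and any tree decomposition puts a clique entirely inside one bag — forcing width ≥ 3. The upper and lower bounds meet at 3, so that is the treewidth.

Treewidth 3.
One optimal decomposition is:
Bags: B1 = {1, 2, 3, 4}
Tree: (single bag)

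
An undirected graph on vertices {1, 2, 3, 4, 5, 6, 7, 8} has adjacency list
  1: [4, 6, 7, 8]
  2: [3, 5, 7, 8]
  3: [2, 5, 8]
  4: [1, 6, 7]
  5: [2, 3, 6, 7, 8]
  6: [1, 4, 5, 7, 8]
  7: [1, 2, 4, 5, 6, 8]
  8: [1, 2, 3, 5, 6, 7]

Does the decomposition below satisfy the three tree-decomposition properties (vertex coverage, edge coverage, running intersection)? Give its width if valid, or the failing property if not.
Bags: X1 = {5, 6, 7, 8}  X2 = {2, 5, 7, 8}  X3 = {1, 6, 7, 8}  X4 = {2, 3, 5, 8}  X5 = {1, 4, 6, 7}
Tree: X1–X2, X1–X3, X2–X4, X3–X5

Checking the three conditions: (i) the bags cover all of {1, 2, 3, 4, 5, 6, 7, 8}; (ii) for each edge, some bag contains both endpoints; (iii) the bags containing any fixed vertex form a subtree. All hold, so the decomposition is valid with width 4 − 1 = 3.

Yes; width 3.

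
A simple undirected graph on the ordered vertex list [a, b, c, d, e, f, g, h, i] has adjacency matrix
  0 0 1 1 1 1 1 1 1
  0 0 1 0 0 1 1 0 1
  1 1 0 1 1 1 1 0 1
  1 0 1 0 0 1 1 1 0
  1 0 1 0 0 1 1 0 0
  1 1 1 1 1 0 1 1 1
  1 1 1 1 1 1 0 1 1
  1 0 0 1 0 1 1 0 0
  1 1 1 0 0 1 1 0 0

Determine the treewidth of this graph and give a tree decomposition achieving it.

The largest bag has 5 vertices, giving width 4; this decomposition certifies tw(G) ≤ 4. For the lower bound, the 5 vertices {a, d, f, g, h} are pairwise adjacent, and any tree decomposition puts a clique entirely inside one bag — forcing width ≥ 4. The upper and lower bounds meet at 4, so that is the treewidth.

Treewidth 4.
One such decomposition:
Bags: B1 = {a, c, e, f, g}  B2 = {a, c, d, f, g}  B3 = {a, c, f, g, i}  B4 = {b, c, f, g, i}  B5 = {a, d, f, g, h}
Tree: B1–B2, B2–B3, B3–B4, B2–B5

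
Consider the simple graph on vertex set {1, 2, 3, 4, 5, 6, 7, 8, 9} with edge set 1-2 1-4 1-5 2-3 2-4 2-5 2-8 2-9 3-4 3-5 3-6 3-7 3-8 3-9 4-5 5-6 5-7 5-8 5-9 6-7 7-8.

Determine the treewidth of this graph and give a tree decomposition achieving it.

Every bag has size at most 4, so the width is 4 − 1 = 3 and tw(G) ≤ 3. Conversely, {1, 2, 4, 5} is a clique of size 4, and the vertices of any clique must share a bag in every tree decomposition; so some bag has ≥ 4 vertices and tw(G) ≥ 3. Hence tw(G) = 3 exactly.

Treewidth 3.
Bags: B1 = {2, 3, 5, 9}  B2 = {2, 3, 5, 8}  B3 = {3, 5, 7, 8}  B4 = {2, 3, 4, 5}  B5 = {1, 2, 4, 5}  B6 = {3, 5, 6, 7}
Tree: B1–B2, B2–B3, B2–B4, B4–B5, B3–B6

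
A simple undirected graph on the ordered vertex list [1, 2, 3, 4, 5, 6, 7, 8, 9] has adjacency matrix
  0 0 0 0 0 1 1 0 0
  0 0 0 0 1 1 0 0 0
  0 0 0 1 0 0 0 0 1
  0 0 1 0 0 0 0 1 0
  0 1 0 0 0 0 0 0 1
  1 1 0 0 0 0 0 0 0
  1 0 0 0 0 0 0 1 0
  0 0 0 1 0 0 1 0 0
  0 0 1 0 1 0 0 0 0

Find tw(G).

2

A width-2 tree decomposition is:
Bags: B1 = {1, 2, 6}  B2 = {1, 2, 5}  B3 = {1, 5, 9}  B4 = {1, 3, 9}  B5 = {1, 3, 4}  B6 = {1, 4, 8}  B7 = {1, 7, 8}
Tree: B1–B2, B2–B3, B3–B4, B4–B5, B5–B6, B6–B7
The largest bag has 3 vertices, giving width 2; this decomposition certifies tw(G) ≤ 2. The edges 1–6–2–5–9–3–4–8–7–1 form a cycle, so G is not a tree and its treewidth is at least 2. Hence tw(G) = 2 exactly.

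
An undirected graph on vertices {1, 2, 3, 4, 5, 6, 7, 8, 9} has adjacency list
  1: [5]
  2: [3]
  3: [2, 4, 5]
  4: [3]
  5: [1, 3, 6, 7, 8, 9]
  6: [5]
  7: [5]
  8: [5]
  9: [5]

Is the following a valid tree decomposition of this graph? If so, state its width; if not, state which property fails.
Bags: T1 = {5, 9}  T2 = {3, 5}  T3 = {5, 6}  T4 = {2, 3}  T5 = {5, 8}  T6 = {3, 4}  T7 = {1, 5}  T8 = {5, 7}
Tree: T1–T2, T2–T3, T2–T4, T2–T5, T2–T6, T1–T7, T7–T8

Yes; width 1.

Vertex coverage: the bags together contain {1, 2, 3, 4, 5, 6, 7, 8, 9}, the full vertex set. Edge coverage: each edge of G has both endpoints in at least one bag. Running intersection: for every vertex, the bags containing it form a connected subtree. All three properties hold, so this is a valid tree decomposition of width max|bag| − 1 = 1, and hence tw(G) ≤ 1.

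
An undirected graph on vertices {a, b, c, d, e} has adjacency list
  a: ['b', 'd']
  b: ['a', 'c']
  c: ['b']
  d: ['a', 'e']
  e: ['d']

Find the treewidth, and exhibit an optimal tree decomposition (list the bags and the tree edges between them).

Treewidth 1.
One optimal decomposition is:
Bags: B1 = {d, e}  B2 = {a, d}  B3 = {a, b}  B4 = {b, c}
Tree: B1–B2, B2–B3, B3–B4

Every bag has size at most 2, so the width is 2 − 1 = 1 and tw(G) ≤ 1. G has an edge, so its treewidth is at least 1. Hence tw(G) = 1 exactly.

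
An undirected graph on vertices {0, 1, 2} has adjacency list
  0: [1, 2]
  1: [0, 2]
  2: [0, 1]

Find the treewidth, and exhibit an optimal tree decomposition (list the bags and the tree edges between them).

Treewidth 2.
One optimal decomposition is:
Bags: B1 = {0, 1, 2}
Tree: (single bag)

With just one bag of size 3, the width is 3 − 1 = 2, so tw(G) ≤ 2. On the other hand G contains the 3-clique {0, 1, 2}. A clique must lie in a single bag of any decomposition, so no decomposition can have width below 2. The upper and lower bounds meet at 2, so that is the treewidth.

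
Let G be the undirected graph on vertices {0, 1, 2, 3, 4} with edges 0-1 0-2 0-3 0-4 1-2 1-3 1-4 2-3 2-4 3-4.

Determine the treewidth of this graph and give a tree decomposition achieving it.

A single bag containing all 5 vertices is trivially a valid decomposition of width 4. On the other hand G contains the 5-clique {0, 1, 2, 3, 4}. A clique must lie in a single bag of any decomposition, so no decomposition can have width below 4. The upper and lower bounds meet at 4, so that is the treewidth.

Treewidth 4.
One optimal decomposition is:
Bags: B1 = {0, 1, 2, 3, 4}
Tree: (single bag)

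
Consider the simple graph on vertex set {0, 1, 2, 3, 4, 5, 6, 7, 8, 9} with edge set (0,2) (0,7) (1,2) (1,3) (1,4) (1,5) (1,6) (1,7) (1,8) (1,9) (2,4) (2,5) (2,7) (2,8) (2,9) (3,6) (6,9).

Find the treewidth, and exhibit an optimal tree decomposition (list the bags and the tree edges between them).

Treewidth 2.
One such decomposition:
Bags: B1 = {1, 2, 9}  B2 = {1, 6, 9}  B3 = {1, 2, 7}  B4 = {1, 2, 4}  B5 = {1, 2, 5}  B6 = {1, 3, 6}  B7 = {0, 2, 7}  B8 = {1, 2, 8}
Tree: B1–B2, B1–B3, B3–B4, B4–B5, B2–B6, B3–B7, B3–B8

Every bag has size at most 3, so the width is 3 − 1 = 2 and tw(G) ≤ 2. For the lower bound, the 3 vertices {0, 2, 7} are pairwise adjacent, and any tree decomposition puts a clique entirely inside one bag — forcing width ≥ 2. Combining the bounds, tw(G) = 2.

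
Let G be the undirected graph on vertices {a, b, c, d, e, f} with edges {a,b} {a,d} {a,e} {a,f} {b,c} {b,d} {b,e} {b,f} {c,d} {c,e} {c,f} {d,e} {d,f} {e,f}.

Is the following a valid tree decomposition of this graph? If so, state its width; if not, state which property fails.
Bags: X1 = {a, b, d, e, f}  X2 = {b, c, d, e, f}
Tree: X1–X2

Yes; width 4.

Checking the three conditions: (i) the bags cover all of {a, b, c, d, e, f}; (ii) for each edge, some bag contains both endpoints; (iii) the bags containing any fixed vertex form a subtree. All hold, so the decomposition is valid with width 5 − 1 = 4.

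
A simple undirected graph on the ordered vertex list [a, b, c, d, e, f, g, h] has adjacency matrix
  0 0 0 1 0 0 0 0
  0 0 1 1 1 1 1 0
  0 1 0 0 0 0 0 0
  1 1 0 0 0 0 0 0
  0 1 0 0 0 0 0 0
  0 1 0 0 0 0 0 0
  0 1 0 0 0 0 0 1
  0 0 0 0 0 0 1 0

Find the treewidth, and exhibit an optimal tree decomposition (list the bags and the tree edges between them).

Treewidth 1.
Bags: B1 = {b, g}  B2 = {b, e}  B3 = {b, d}  B4 = {b, c}  B5 = {g, h}  B6 = {b, f}  B7 = {a, d}
Tree: B1–B2, B1–B3, B2–B4, B1–B5, B1–B6, B3–B7

The largest bag has 2 vertices, giving width 1; this decomposition certifies tw(G) ≤ 1. G has an edge, so its treewidth is at least 1. Hence tw(G) = 1 exactly.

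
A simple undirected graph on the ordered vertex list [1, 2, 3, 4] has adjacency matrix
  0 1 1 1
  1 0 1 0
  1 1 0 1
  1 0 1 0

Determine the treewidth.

2

A width-2 tree decomposition is:
Bags: B1 = {1, 3, 4}  B2 = {1, 2, 3}
Tree: B1–B2
Every bag has size at most 3, so the width is 3 − 1 = 2 and tw(G) ≤ 2. On the other hand G contains the 3-clique {1, 2, 3}. A clique must lie in a single bag of any decomposition, so no decomposition can have width below 2. Therefore the treewidth is 2.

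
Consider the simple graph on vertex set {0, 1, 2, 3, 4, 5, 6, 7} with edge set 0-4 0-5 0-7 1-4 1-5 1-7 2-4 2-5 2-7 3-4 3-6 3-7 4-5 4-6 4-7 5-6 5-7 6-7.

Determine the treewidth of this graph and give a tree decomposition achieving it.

Treewidth 3.
One such decomposition:
Bags: B1 = {0, 4, 5, 7}  B2 = {1, 4, 5, 7}  B3 = {2, 4, 5, 7}  B4 = {4, 5, 6, 7}  B5 = {3, 4, 6, 7}
Tree: B1–B2, B2–B3, B3–B4, B4–B5

The largest bag has 4 vertices, giving width 3; this decomposition certifies tw(G) ≤ 3. Conversely, {3, 4, 6, 7} is a clique of size 4, and the vertices of any clique must share a bag in every tree decomposition; so some bag has ≥ 4 vertices and tw(G) ≥ 3. Hence tw(G) = 3 exactly.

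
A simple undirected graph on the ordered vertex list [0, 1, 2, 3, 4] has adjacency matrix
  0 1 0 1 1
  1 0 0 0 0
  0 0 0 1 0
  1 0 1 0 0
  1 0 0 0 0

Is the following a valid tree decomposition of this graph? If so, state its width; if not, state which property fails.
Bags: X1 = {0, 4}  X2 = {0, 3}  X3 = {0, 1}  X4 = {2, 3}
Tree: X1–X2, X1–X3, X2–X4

Yes; width 1.

Every vertex of G appears in some bag (union = {0, 1, 2, 3, 4}); every edge is covered by a bag; and for each vertex v the set of bags containing v is connected in the bag tree. The decomposition is therefore valid. The largest bag has 2 vertices, so the width is 1.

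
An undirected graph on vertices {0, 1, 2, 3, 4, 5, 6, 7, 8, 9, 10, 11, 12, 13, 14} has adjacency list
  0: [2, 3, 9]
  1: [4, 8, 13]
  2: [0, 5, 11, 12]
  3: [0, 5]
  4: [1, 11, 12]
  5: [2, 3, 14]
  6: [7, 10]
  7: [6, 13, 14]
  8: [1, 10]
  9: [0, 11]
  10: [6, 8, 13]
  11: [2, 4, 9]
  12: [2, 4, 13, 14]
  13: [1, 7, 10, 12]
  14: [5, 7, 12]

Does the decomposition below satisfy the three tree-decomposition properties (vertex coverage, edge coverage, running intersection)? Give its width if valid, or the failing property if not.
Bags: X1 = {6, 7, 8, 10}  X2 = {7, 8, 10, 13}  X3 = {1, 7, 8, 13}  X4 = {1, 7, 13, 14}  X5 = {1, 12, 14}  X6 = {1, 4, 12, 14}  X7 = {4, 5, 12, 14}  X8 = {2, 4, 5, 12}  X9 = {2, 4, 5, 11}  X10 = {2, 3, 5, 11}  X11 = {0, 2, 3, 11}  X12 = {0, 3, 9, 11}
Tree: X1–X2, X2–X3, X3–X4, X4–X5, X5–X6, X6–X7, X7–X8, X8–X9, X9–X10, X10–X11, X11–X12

No — edge (13,12) lies in no bag.

A tree decomposition must satisfy three properties: every vertex lies in some bag; for every edge, both endpoints lie together in some bag; and for every vertex, the bags containing it form a connected subtree. Here edge (13,12) lies in no bag, so the decomposition is invalid.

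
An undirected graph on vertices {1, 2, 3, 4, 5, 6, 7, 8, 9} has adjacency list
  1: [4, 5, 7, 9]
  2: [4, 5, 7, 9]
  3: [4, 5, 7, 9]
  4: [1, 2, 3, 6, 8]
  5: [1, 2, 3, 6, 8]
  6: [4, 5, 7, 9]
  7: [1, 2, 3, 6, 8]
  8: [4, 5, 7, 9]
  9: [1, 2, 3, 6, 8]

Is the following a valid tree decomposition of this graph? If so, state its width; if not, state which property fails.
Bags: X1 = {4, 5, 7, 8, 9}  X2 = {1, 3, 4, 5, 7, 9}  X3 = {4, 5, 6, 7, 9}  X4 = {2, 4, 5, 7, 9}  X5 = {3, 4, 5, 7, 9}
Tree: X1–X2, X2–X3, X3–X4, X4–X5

A tree decomposition must satisfy three properties: every vertex lies in some bag; for every edge, both endpoints lie together in some bag; and for every vertex, the bags containing it form a connected subtree. Here bags containing vertex 3 are not connected in the tree, so the decomposition is invalid.

No — bags containing vertex 3 are not connected in the tree.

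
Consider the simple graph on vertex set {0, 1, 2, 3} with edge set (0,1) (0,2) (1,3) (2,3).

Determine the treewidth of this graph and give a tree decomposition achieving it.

Treewidth 2.
One optimal decomposition is:
Bags: B1 = {1, 2, 3}  B2 = {0, 1, 2}
Tree: B1–B2

Each bag holds 3 vertices, so the decomposition has width 2, which upper-bounds the treewidth. The edges 1–3–2–0–1 form a cycle, so G is not a tree and its treewidth is at least 2. The upper and lower bounds meet at 2, so that is the treewidth.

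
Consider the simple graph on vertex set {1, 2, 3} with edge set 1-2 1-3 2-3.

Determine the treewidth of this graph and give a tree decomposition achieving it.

A single bag containing all 3 vertices is trivially a valid decomposition of width 2. On the other hand G contains the 3-clique {1, 2, 3}. A clique must lie in a single bag of any decomposition, so no decomposition can have width below 2. The upper and lower bounds meet at 2, so that is the treewidth.

Treewidth 2.
One such decomposition:
Bags: B1 = {1, 2, 3}
Tree: (single bag)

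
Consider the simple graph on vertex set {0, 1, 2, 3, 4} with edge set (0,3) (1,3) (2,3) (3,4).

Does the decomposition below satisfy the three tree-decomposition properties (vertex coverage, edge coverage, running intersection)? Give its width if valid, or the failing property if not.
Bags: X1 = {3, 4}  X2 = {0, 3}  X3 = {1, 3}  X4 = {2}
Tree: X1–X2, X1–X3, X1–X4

No — edge (3,2) lies in no bag.

A tree decomposition must satisfy three properties: every vertex lies in some bag; for every edge, both endpoints lie together in some bag; and for every vertex, the bags containing it form a connected subtree. Here edge (3,2) lies in no bag, so the decomposition is invalid.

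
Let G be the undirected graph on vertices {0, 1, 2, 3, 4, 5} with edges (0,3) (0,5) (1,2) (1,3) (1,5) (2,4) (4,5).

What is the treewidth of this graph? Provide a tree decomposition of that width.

Each bag holds 3 vertices, so the decomposition has width 2, which upper-bounds the treewidth. The edges 2–4–5–1–2 form a cycle, so G is not a tree and its treewidth is at least 2. Combining the bounds, tw(G) = 2.

Treewidth 2.
One optimal decomposition is:
Bags: B1 = {1, 2, 4}  B2 = {1, 4, 5}  B3 = {1, 3, 5}  B4 = {0, 3, 5}
Tree: B1–B2, B2–B3, B3–B4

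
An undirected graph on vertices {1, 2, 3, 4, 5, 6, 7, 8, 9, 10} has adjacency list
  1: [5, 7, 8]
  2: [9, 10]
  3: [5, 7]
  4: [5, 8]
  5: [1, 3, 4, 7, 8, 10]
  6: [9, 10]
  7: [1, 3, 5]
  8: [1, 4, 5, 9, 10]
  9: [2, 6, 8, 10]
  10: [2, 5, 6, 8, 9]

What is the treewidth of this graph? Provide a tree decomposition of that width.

Each bag holds 3 vertices, so the decomposition has width 2, which upper-bounds the treewidth. On the other hand G contains the 3-clique {8, 9, 10}. A clique must lie in a single bag of any decomposition, so no decomposition can have width below 2. Combining the bounds, tw(G) = 2.

Treewidth 2.
One such decomposition:
Bags: B1 = {8, 9, 10}  B2 = {5, 8, 10}  B3 = {6, 9, 10}  B4 = {1, 5, 8}  B5 = {2, 9, 10}  B6 = {1, 5, 7}  B7 = {4, 5, 8}  B8 = {3, 5, 7}
Tree: B1–B2, B1–B3, B2–B4, B3–B5, B4–B6, B2–B7, B6–B8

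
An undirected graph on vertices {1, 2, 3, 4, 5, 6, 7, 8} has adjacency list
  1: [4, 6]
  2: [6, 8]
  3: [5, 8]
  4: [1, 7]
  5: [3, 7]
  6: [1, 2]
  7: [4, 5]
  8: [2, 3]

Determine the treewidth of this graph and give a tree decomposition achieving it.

Treewidth 2.
Bags: B1 = {3, 5, 8}  B2 = {5, 7, 8}  B3 = {4, 7, 8}  B4 = {1, 4, 8}  B5 = {1, 6, 8}  B6 = {2, 6, 8}
Tree: B1–B2, B2–B3, B3–B4, B4–B5, B5–B6

The largest bag has 3 vertices, giving width 2; this decomposition certifies tw(G) ≤ 2. For the lower bound, G contains the cycle 8–3–5–7–4–1–6–2–8, so G is not a forest; only forests have treewidth ≤ 1, hence tw(G) ≥ 2. The upper and lower bounds meet at 2, so that is the treewidth.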